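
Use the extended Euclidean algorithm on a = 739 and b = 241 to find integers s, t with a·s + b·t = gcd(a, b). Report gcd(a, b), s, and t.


Euclidean algorithm on (739, 241) — divide until remainder is 0:
  739 = 3 · 241 + 16
  241 = 15 · 16 + 1
  16 = 16 · 1 + 0
gcd(739, 241) = 1.
Track Bezout coefficients alongside the remainders: start with r₀ = 739 = a·1 + b·0 (s = 1, t = 0) and r₁ = 241 = a·0 + b·1 (s = 0, t = 1); each new remainder r_{k+1} = r_{k-1} − q_k·r_k inherits s_{k+1} = s_{k-1} − q_k·s_k, t_{k+1} = t_{k-1} − q_k·t_k, so r_k = a·s_k + b·t_k at every step:
  q = 3: r = 16, s = 1 − 3·0 = 1, t = 0 − 3·1 = -3  (check: 739·1 + 241·(-3) = 16)
  q = 15: r = 1, s = 0 − 15·1 = -15, t = 1 − 15·(-3) = 46  (check: 739·(-15) + 241·46 = 1)
The row with r = 1 (the gcd) gives the Bezout coefficients s = -15, t = 46.
Result: 739 · (-15) + 241 · (46) = 1.

gcd(739, 241) = 1; s = -15, t = 46 (check: 739·(-15) + 241·46 = 1).


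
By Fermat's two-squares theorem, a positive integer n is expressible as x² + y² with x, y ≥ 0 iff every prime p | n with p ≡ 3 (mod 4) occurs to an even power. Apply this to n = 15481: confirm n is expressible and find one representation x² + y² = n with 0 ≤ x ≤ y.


Step 1: Factor n = 15481 = 113 · 137.
Step 2: Check the mod-4 condition on each prime factor: 113 ≡ 1 (mod 4), exponent 1; 137 ≡ 1 (mod 4), exponent 1.
All primes ≡ 3 (mod 4) appear to even exponent (or don't appear), so by the two-squares theorem n IS expressible as a sum of two squares.
Step 3: Build a representation. Here n = 113 · 137 is a product of primes ≡ 1 (mod 4). Each prime p ≡ 1 (mod 4) is itself a sum of two squares; find a² by testing p − a² for a perfect square:
  113: 113 − 1² = 112, 113 − 2² = 109, 113 − 3² = 104, 113 − 4² = 97, 113 − 5² = 88, 113 − 6² = 77, 113 − 7² = 64 = 8² ⇒ 113 = 7² + 8².
  137: 137 − 1² = 136, 137 − 2² = 133, 137 − 3² = 128, 137 − 4² = 121 = 11² ⇒ 137 = 4² + 11².
  Combine using the Brahmagupta–Fibonacci identity (a² + b²)(c² + d²) = (ac − bd)² + (ad + bc)² = (ac + bd)² + (ad − bc)²:
  113 · 137 = 15481: from (7² + 8²)(4² + 11²), take (7·4 − 8·11, 7·11 + 8·4) = (28 − 88, 77 + 32) = (-60, 109); dropping signs (only squares matter) gives (60, 109); check 60² + 109² = 3600 + 11881 = 15481 ✓.
Step 4: Order so x ≤ y and verify: 60² + 109² = 3600 + 11881 = 15481 = n. ✓

n = 15481 = 60² + 109² (one valid representation with x ≤ y).


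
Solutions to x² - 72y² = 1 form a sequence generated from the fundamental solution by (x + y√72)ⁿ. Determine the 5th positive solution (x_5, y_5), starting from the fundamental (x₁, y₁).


Step 1: Find the fundamental solution (x₁, y₁) of x² - 72y² = 1.
  Expand √72 as a continued fraction. a₀ = ⌊√72⌋ = 8; iterate m_{k+1} = d_k·a_k − m_k, d_{k+1} = (72 − m_{k+1}²)/d_k, a_{k+1} = ⌊(a₀ + m_{k+1})/d_{k+1}⌋ (starting m₀ = 0, d₀ = 1), with convergents p_k = a_k·p_{k-1} + p_{k-2}, q_k = a_k·q_{k-1} + q_{k-2} (p₋₁ = 1, q₋₁ = 0):
  k = 0: a₀ = 8; p₀/q₀ = 8/1; p₀² − 72·q₀² = 64 − 72 = -8.
  k = 1: m = 8, d = 8, a = ⌊(8 + 8)/8⌋ = 2; p/q = (2·8 + 1)/(2·1 + 0) = 17/2; p² − 72·q² = 289 − 288 = 1.
  The first convergent with p² − 72·q² = 1 gives the fundamental solution (x₁, y₁) = (17, 2).
Step 2: Apply the recurrence (x_{n+1}, y_{n+1}) = (x₁x_n + 72y₁y_n, x₁y_n + y₁x_n) repeatedly.
  From (x_1, y_1) = (17, 2): x_2 = 17·17 + 72·2·2 = 577; y_2 = 17·2 + 2·17 = 68.
  From (x_2, y_2) = (577, 68): x_3 = 17·577 + 72·2·68 = 19601; y_3 = 17·68 + 2·577 = 2310.
  From (x_3, y_3) = (19601, 2310): x_4 = 17·19601 + 72·2·2310 = 665857; y_4 = 17·2310 + 2·19601 = 78472.
  From (x_4, y_4) = (665857, 78472): x_5 = 17·665857 + 72·2·78472 = 22619537; y_5 = 17·78472 + 2·665857 = 2665738.
Step 3: Verify x_5² - 72·y_5² = 511643454094369 - 511643454094368 = 1 (should be 1). ✓

(x_1, y_1) = (17, 2); (x_5, y_5) = (22619537, 2665738).


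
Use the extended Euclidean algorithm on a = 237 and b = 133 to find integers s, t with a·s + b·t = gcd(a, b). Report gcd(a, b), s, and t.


Euclidean algorithm on (237, 133) — divide until remainder is 0:
  237 = 1 · 133 + 104
  133 = 1 · 104 + 29
  104 = 3 · 29 + 17
  29 = 1 · 17 + 12
  17 = 1 · 12 + 5
  12 = 2 · 5 + 2
  5 = 2 · 2 + 1
  2 = 2 · 1 + 0
gcd(237, 133) = 1.
Track Bezout coefficients alongside the remainders: start with r₀ = 237 = a·1 + b·0 (s = 1, t = 0) and r₁ = 133 = a·0 + b·1 (s = 0, t = 1); each new remainder r_{k+1} = r_{k-1} − q_k·r_k inherits s_{k+1} = s_{k-1} − q_k·s_k, t_{k+1} = t_{k-1} − q_k·t_k, so r_k = a·s_k + b·t_k at every step:
  q = 1: r = 104, s = 1 − 1·0 = 1, t = 0 − 1·1 = -1  (check: 237·1 + 133·(-1) = 104)
  q = 1: r = 29, s = 0 − 1·1 = -1, t = 1 − 1·(-1) = 2  (check: 237·(-1) + 133·2 = 29)
  q = 3: r = 17, s = 1 − 3·(-1) = 4, t = -1 − 3·2 = -7  (check: 237·4 + 133·(-7) = 17)
  q = 1: r = 12, s = -1 − 1·4 = -5, t = 2 − 1·(-7) = 9  (check: 237·(-5) + 133·9 = 12)
  q = 1: r = 5, s = 4 − 1·(-5) = 9, t = -7 − 1·9 = -16  (check: 237·9 + 133·(-16) = 5)
  q = 2: r = 2, s = -5 − 2·9 = -23, t = 9 − 2·(-16) = 41  (check: 237·(-23) + 133·41 = 2)
  q = 2: r = 1, s = 9 − 2·(-23) = 55, t = -16 − 2·41 = -98  (check: 237·55 + 133·(-98) = 1)
The row with r = 1 (the gcd) gives the Bezout coefficients s = 55, t = -98.
Result: 237 · (55) + 133 · (-98) = 1.

gcd(237, 133) = 1; s = 55, t = -98 (check: 237·55 + 133·(-98) = 1).


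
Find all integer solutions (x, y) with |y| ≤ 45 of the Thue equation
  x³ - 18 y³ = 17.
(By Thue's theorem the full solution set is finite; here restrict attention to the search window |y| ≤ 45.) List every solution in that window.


The equation is x³ - 18y³ = 17. For fixed y, x³ = 18·y³ + 17, so a solution requires the RHS to be a perfect cube.
Strategy: iterate y from -45 to 45, compute RHS = 18·y³ + 17, and check whether it is a (positive or negative) perfect cube.
Check small values of y:
  y = 0: RHS = 17 is not a perfect cube.
  y = 1: RHS = 35 is not a perfect cube.
  y = -1: RHS = -1 = (-1)³ ⇒ x = -1 works.
  y = 2: RHS = 161 is not a perfect cube.
  y = -2: RHS = -127 is not a perfect cube.
  y = 3: RHS = 503 is not a perfect cube.
  y = -3: RHS = -469 is not a perfect cube.
Continuing the search up to |y| = 45 finds no further solutions beyond those listed.
Collected solutions: (-1, -1).

Solutions (with |y| ≤ 45): (-1, -1).


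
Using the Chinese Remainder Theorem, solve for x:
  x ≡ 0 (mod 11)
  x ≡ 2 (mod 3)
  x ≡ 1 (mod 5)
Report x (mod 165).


Moduli 11, 3, 5 are pairwise coprime; by CRT there is a unique solution modulo M = 11 · 3 · 5 = 165.
Solve pairwise, accumulating the modulus:
  Start with x ≡ 0 (mod 11).
  Combine with x ≡ 2 (mod 3): since gcd(11, 3) = 1, we get a unique residue mod 33.
    Write x = 0 + 11·t and substitute into x ≡ 2 (mod 3): 11·t ≡ 2 − 0 = 2 (mod 3).
    Reduce coefficients mod 3: 2·t ≡ 2 (mod 3).
    The inverse of 2 mod 3 is 2 (since 2·2 = 4 = 1·3 + 1), so t ≡ 2·2 = 4 ≡ 1 (mod 3).
    Then x = 0 + 11·1 = 11, valid modulo lcm(11, 3) = 33: x ≡ 11 (mod 33).
  Combine with x ≡ 1 (mod 5): since gcd(33, 5) = 1, we get a unique residue mod 165.
    Write x = 11 + 33·t and substitute into x ≡ 1 (mod 5): 33·t ≡ 1 − 11 = -10 (mod 5).
    Reduce coefficients mod 5: 3·t ≡ 0 (mod 5).
    The inverse of 3 mod 5 is 2 (since 3·2 = 6 = 1·5 + 1), so t ≡ 2·0 = 0 ≡ 0 (mod 5).
    Then x = 11 + 33·0 = 11, valid modulo lcm(33, 5) = 165: x ≡ 11 (mod 165).
Verify: 11 mod 11 = 0 ✓, 11 mod 3 = 2 ✓, 11 mod 5 = 1 ✓.

x ≡ 11 (mod 165).


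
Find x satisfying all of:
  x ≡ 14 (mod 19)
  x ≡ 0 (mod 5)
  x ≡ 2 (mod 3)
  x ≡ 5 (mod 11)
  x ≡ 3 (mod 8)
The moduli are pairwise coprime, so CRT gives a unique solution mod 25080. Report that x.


Product of moduli M = 19 · 5 · 3 · 11 · 8 = 25080.
Merge one congruence at a time:
  Start: x ≡ 14 (mod 19).
  Combine with x ≡ 0 (mod 5); new modulus lcm = 95.
    Write x = 14 + 19·t and substitute into x ≡ 0 (mod 5): 19·t ≡ 0 − 14 = -14 (mod 5).
    Reduce coefficients mod 5: 4·t ≡ 1 (mod 5).
    The inverse of 4 mod 5 is 4 (since 4·4 = 16 = 3·5 + 1), so t ≡ 4·1 = 4 ≡ 4 (mod 5).
    Then x = 14 + 19·4 = 90, valid modulo lcm(19, 5) = 95: x ≡ 90 (mod 95).
  Combine with x ≡ 2 (mod 3); new modulus lcm = 285.
    Write x = 90 + 95·t and substitute into x ≡ 2 (mod 3): 95·t ≡ 2 − 90 = -88 (mod 3).
    Reduce coefficients mod 3: 2·t ≡ 2 (mod 3).
    The inverse of 2 mod 3 is 2 (since 2·2 = 4 = 1·3 + 1), so t ≡ 2·2 = 4 ≡ 1 (mod 3).
    Then x = 90 + 95·1 = 185, valid modulo lcm(95, 3) = 285: x ≡ 185 (mod 285).
  Combine with x ≡ 5 (mod 11); new modulus lcm = 3135.
    Write x = 185 + 285·t and substitute into x ≡ 5 (mod 11): 285·t ≡ 5 − 185 = -180 (mod 11).
    Reduce coefficients mod 11: 10·t ≡ 7 (mod 11).
    The inverse of 10 mod 11 is 10 (since 10·10 = 100 = 9·11 + 1), so t ≡ 10·7 = 70 ≡ 4 (mod 11).
    Then x = 185 + 285·4 = 1325, valid modulo lcm(285, 11) = 3135: x ≡ 1325 (mod 3135).
  Combine with x ≡ 3 (mod 8); new modulus lcm = 25080.
    Write x = 1325 + 3135·t and substitute into x ≡ 3 (mod 8): 3135·t ≡ 3 − 1325 = -1322 (mod 8).
    Reduce coefficients mod 8: 7·t ≡ 6 (mod 8).
    The inverse of 7 mod 8 is 7 (since 7·7 = 49 = 6·8 + 1), so t ≡ 7·6 = 42 ≡ 2 (mod 8).
    Then x = 1325 + 3135·2 = 7595, valid modulo lcm(3135, 8) = 25080: x ≡ 7595 (mod 25080).
Verify against each original: 7595 mod 19 = 14, 7595 mod 5 = 0, 7595 mod 3 = 2, 7595 mod 11 = 5, 7595 mod 8 = 3.

x ≡ 7595 (mod 25080).


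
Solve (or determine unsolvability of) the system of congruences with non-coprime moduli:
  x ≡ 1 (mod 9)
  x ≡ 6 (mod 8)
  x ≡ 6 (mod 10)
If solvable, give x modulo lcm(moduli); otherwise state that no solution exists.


Moduli 9, 8, 10 are not pairwise coprime, so CRT works modulo lcm(m_i) when all pairwise compatibility conditions hold.
Pairwise compatibility: gcd(m_i, m_j) must divide a_i - a_j for every pair.
Merge one congruence at a time:
  Start: x ≡ 1 (mod 9).
  Combine with x ≡ 6 (mod 8): gcd(9, 8) = 1; 6 - 1 = 5, which IS divisible by 1, so compatible.
    Write x = 1 + 9·t and substitute into x ≡ 6 (mod 8): 9·t ≡ 6 − 1 = 5 (mod 8).
    Reduce coefficients mod 8: 1·t ≡ 5 (mod 8).
    So t ≡ 5 (mod 8).
    Then x = 1 + 9·5 = 46, valid modulo lcm(9, 8) = 72: x ≡ 46 (mod 72).
  Combine with x ≡ 6 (mod 10): gcd(72, 10) = 2; 6 - 46 = -40, which IS divisible by 2, so compatible.
    Write x = 46 + 72·t and substitute into x ≡ 6 (mod 10): 72·t ≡ 6 − 46 = -40 (mod 10).
    Divide the congruence (and modulus) by g = 2: 36·t ≡ -20 (mod 5).
    Reduce coefficients mod 5: 1·t ≡ 0 (mod 5).
    So t ≡ 0 (mod 5).
    Then x = 46 + 72·0 = 46, valid modulo lcm(72, 10) = 360: x ≡ 46 (mod 360).
Verify: 46 mod 9 = 1, 46 mod 8 = 6, 46 mod 10 = 6.

x ≡ 46 (mod 360).


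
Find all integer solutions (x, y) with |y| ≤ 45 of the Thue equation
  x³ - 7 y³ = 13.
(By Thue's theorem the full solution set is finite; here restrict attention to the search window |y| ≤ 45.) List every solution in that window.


The equation is x³ - 7y³ = 13. For fixed y, x³ = 7·y³ + 13, so a solution requires the RHS to be a perfect cube.
Strategy: iterate y from -45 to 45, compute RHS = 7·y³ + 13, and check whether it is a (positive or negative) perfect cube.
Check small values of y:
  y = 0: RHS = 13 is not a perfect cube.
  y = 1: RHS = 20 is not a perfect cube.
  y = -1: RHS = 6 is not a perfect cube.
  y = 2: RHS = 69 is not a perfect cube.
  y = -2: RHS = -43 is not a perfect cube.
  y = 3: RHS = 202 is not a perfect cube.
  y = -3: RHS = -176 is not a perfect cube.
Continuing the search up to |y| = 45 finds no solutions either.
No (x, y) in the scanned range satisfies the equation.

No integer solutions with |y| ≤ 45.


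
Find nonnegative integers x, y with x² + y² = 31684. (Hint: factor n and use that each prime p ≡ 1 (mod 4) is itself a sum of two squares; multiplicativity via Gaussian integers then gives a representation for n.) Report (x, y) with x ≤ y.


Step 1: Factor n = 31684 = 2^2 · 89^2.
Step 2: Check the mod-4 condition on each prime factor: 2 = 2 (special); 89 ≡ 1 (mod 4), exponent 2.
All primes ≡ 3 (mod 4) appear to even exponent (or don't appear), so by the two-squares theorem n IS expressible as a sum of two squares.
Step 3: Build a representation. Group n = k² · m with k = 2 and m = 89 · 89 = 7921 (a product of primes ≡ 1 (mod 4)); a representation of m scales to one of n via (k·x)² + (k·y)² = k²(x² + y²). Each prime p ≡ 1 (mod 4) is itself a sum of two squares; find a² by testing p − a² for a perfect square:
  89: 89 − 1² = 88, 89 − 2² = 85, 89 − 3² = 80, 89 − 4² = 73, 89 − 5² = 64 = 8² ⇒ 89 = 5² + 8².
  Combine using the Brahmagupta–Fibonacci identity (a² + b²)(c² + d²) = (ac − bd)² + (ad + bc)² = (ac + bd)² + (ad − bc)²:
  89 · 89 = 7921: from (5² + 8²)(5² + 8²), take (5·5 − 8·8, 5·8 + 8·5) = (25 − 64, 40 + 40) = (-39, 80); dropping signs (only squares matter) gives (39, 80); check 39² + 80² = 1521 + 6400 = 7921 ✓.
  Scale by k = 2: (2·39, 2·80) = (78, 160).
Step 4: Order so x ≤ y and verify: 78² + 160² = 6084 + 25600 = 31684 = n. ✓

n = 31684 = 78² + 160² (one valid representation with x ≤ y).


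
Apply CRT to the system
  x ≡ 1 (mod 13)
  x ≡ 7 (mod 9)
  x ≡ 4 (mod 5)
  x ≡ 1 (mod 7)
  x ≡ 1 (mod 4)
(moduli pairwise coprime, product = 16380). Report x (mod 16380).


Product of moduli M = 13 · 9 · 5 · 7 · 4 = 16380.
Merge one congruence at a time:
  Start: x ≡ 1 (mod 13).
  Combine with x ≡ 7 (mod 9); new modulus lcm = 117.
    Write x = 1 + 13·t and substitute into x ≡ 7 (mod 9): 13·t ≡ 7 − 1 = 6 (mod 9).
    Reduce coefficients mod 9: 4·t ≡ 6 (mod 9).
    The inverse of 4 mod 9 is 7 (since 4·7 = 28 = 3·9 + 1), so t ≡ 7·6 = 42 ≡ 6 (mod 9).
    Then x = 1 + 13·6 = 79, valid modulo lcm(13, 9) = 117: x ≡ 79 (mod 117).
  Combine with x ≡ 4 (mod 5); new modulus lcm = 585.
    Write x = 79 + 117·t and substitute into x ≡ 4 (mod 5): 117·t ≡ 4 − 79 = -75 (mod 5).
    Reduce coefficients mod 5: 2·t ≡ 0 (mod 5).
    The inverse of 2 mod 5 is 3 (since 2·3 = 6 = 1·5 + 1), so t ≡ 3·0 = 0 ≡ 0 (mod 5).
    Then x = 79 + 117·0 = 79, valid modulo lcm(117, 5) = 585: x ≡ 79 (mod 585).
  Combine with x ≡ 1 (mod 7); new modulus lcm = 4095.
    Write x = 79 + 585·t and substitute into x ≡ 1 (mod 7): 585·t ≡ 1 − 79 = -78 (mod 7).
    Reduce coefficients mod 7: 4·t ≡ 6 (mod 7).
    The inverse of 4 mod 7 is 2 (since 4·2 = 8 = 1·7 + 1), so t ≡ 2·6 = 12 ≡ 5 (mod 7).
    Then x = 79 + 585·5 = 3004, valid modulo lcm(585, 7) = 4095: x ≡ 3004 (mod 4095).
  Combine with x ≡ 1 (mod 4); new modulus lcm = 16380.
    Write x = 3004 + 4095·t and substitute into x ≡ 1 (mod 4): 4095·t ≡ 1 − 3004 = -3003 (mod 4).
    Reduce coefficients mod 4: 3·t ≡ 1 (mod 4).
    The inverse of 3 mod 4 is 3 (since 3·3 = 9 = 2·4 + 1), so t ≡ 3·1 = 3 ≡ 3 (mod 4).
    Then x = 3004 + 4095·3 = 15289, valid modulo lcm(4095, 4) = 16380: x ≡ 15289 (mod 16380).
Verify against each original: 15289 mod 13 = 1, 15289 mod 9 = 7, 15289 mod 5 = 4, 15289 mod 7 = 1, 15289 mod 4 = 1.

x ≡ 15289 (mod 16380).


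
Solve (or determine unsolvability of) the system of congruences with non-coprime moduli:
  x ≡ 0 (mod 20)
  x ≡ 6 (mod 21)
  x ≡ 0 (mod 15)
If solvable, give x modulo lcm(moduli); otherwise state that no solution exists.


Moduli 20, 21, 15 are not pairwise coprime, so CRT works modulo lcm(m_i) when all pairwise compatibility conditions hold.
Pairwise compatibility: gcd(m_i, m_j) must divide a_i - a_j for every pair.
Merge one congruence at a time:
  Start: x ≡ 0 (mod 20).
  Combine with x ≡ 6 (mod 21): gcd(20, 21) = 1; 6 - 0 = 6, which IS divisible by 1, so compatible.
    Write x = 0 + 20·t and substitute into x ≡ 6 (mod 21): 20·t ≡ 6 − 0 = 6 (mod 21).
    The inverse of 20 mod 21 is 20 (since 20·20 = 400 = 19·21 + 1), so t ≡ 20·6 = 120 ≡ 15 (mod 21).
    Then x = 0 + 20·15 = 300, valid modulo lcm(20, 21) = 420: x ≡ 300 (mod 420).
  Combine with x ≡ 0 (mod 15): gcd(420, 15) = 15; 0 - 300 = -300, which IS divisible by 15, so compatible.
    Write x = 300 + 420·t and substitute into x ≡ 0 (mod 15): 420·t ≡ 0 − 300 = -300 (mod 15).
    Divide the congruence (and modulus) by g = 15: 28·t ≡ -20 (mod 1).
    Modulo 1 every t works; take t = 0.
    Then x = 300 + 420·0 = 300, valid modulo lcm(420, 15) = 420: x ≡ 300 (mod 420).
Verify: 300 mod 20 = 0, 300 mod 21 = 6, 300 mod 15 = 0.

x ≡ 300 (mod 420).


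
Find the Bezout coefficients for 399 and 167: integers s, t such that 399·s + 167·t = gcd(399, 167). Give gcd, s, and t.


Euclidean algorithm on (399, 167) — divide until remainder is 0:
  399 = 2 · 167 + 65
  167 = 2 · 65 + 37
  65 = 1 · 37 + 28
  37 = 1 · 28 + 9
  28 = 3 · 9 + 1
  9 = 9 · 1 + 0
gcd(399, 167) = 1.
Track Bezout coefficients alongside the remainders: start with r₀ = 399 = a·1 + b·0 (s = 1, t = 0) and r₁ = 167 = a·0 + b·1 (s = 0, t = 1); each new remainder r_{k+1} = r_{k-1} − q_k·r_k inherits s_{k+1} = s_{k-1} − q_k·s_k, t_{k+1} = t_{k-1} − q_k·t_k, so r_k = a·s_k + b·t_k at every step:
  q = 2: r = 65, s = 1 − 2·0 = 1, t = 0 − 2·1 = -2  (check: 399·1 + 167·(-2) = 65)
  q = 2: r = 37, s = 0 − 2·1 = -2, t = 1 − 2·(-2) = 5  (check: 399·(-2) + 167·5 = 37)
  q = 1: r = 28, s = 1 − 1·(-2) = 3, t = -2 − 1·5 = -7  (check: 399·3 + 167·(-7) = 28)
  q = 1: r = 9, s = -2 − 1·3 = -5, t = 5 − 1·(-7) = 12  (check: 399·(-5) + 167·12 = 9)
  q = 3: r = 1, s = 3 − 3·(-5) = 18, t = -7 − 3·12 = -43  (check: 399·18 + 167·(-43) = 1)
The row with r = 1 (the gcd) gives the Bezout coefficients s = 18, t = -43.
Result: 399 · (18) + 167 · (-43) = 1.

gcd(399, 167) = 1; s = 18, t = -43 (check: 399·18 + 167·(-43) = 1).


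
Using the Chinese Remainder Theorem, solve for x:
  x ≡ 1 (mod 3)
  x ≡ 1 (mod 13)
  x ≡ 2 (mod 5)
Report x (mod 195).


Moduli 3, 13, 5 are pairwise coprime; by CRT there is a unique solution modulo M = 3 · 13 · 5 = 195.
Solve pairwise, accumulating the modulus:
  Start with x ≡ 1 (mod 3).
  Combine with x ≡ 1 (mod 13): since gcd(3, 13) = 1, we get a unique residue mod 39.
    Write x = 1 + 3·t and substitute into x ≡ 1 (mod 13): 3·t ≡ 1 − 1 = 0 (mod 13).
    The inverse of 3 mod 13 is 9 (since 3·9 = 27 = 2·13 + 1), so t ≡ 9·0 = 0 ≡ 0 (mod 13).
    Then x = 1 + 3·0 = 1, valid modulo lcm(3, 13) = 39: x ≡ 1 (mod 39).
  Combine with x ≡ 2 (mod 5): since gcd(39, 5) = 1, we get a unique residue mod 195.
    Write x = 1 + 39·t and substitute into x ≡ 2 (mod 5): 39·t ≡ 2 − 1 = 1 (mod 5).
    Reduce coefficients mod 5: 4·t ≡ 1 (mod 5).
    The inverse of 4 mod 5 is 4 (since 4·4 = 16 = 3·5 + 1), so t ≡ 4·1 = 4 ≡ 4 (mod 5).
    Then x = 1 + 39·4 = 157, valid modulo lcm(39, 5) = 195: x ≡ 157 (mod 195).
Verify: 157 mod 3 = 1 ✓, 157 mod 13 = 1 ✓, 157 mod 5 = 2 ✓.

x ≡ 157 (mod 195).


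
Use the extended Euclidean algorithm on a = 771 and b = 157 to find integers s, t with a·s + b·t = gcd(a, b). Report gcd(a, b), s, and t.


Euclidean algorithm on (771, 157) — divide until remainder is 0:
  771 = 4 · 157 + 143
  157 = 1 · 143 + 14
  143 = 10 · 14 + 3
  14 = 4 · 3 + 2
  3 = 1 · 2 + 1
  2 = 2 · 1 + 0
gcd(771, 157) = 1.
Track Bezout coefficients alongside the remainders: start with r₀ = 771 = a·1 + b·0 (s = 1, t = 0) and r₁ = 157 = a·0 + b·1 (s = 0, t = 1); each new remainder r_{k+1} = r_{k-1} − q_k·r_k inherits s_{k+1} = s_{k-1} − q_k·s_k, t_{k+1} = t_{k-1} − q_k·t_k, so r_k = a·s_k + b·t_k at every step:
  q = 4: r = 143, s = 1 − 4·0 = 1, t = 0 − 4·1 = -4  (check: 771·1 + 157·(-4) = 143)
  q = 1: r = 14, s = 0 − 1·1 = -1, t = 1 − 1·(-4) = 5  (check: 771·(-1) + 157·5 = 14)
  q = 10: r = 3, s = 1 − 10·(-1) = 11, t = -4 − 10·5 = -54  (check: 771·11 + 157·(-54) = 3)
  q = 4: r = 2, s = -1 − 4·11 = -45, t = 5 − 4·(-54) = 221  (check: 771·(-45) + 157·221 = 2)
  q = 1: r = 1, s = 11 − 1·(-45) = 56, t = -54 − 1·221 = -275  (check: 771·56 + 157·(-275) = 1)
The row with r = 1 (the gcd) gives the Bezout coefficients s = 56, t = -275.
Result: 771 · (56) + 157 · (-275) = 1.

gcd(771, 157) = 1; s = 56, t = -275 (check: 771·56 + 157·(-275) = 1).


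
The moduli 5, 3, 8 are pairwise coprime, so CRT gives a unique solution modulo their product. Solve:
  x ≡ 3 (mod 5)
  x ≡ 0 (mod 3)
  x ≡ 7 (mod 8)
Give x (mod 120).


Moduli 5, 3, 8 are pairwise coprime; by CRT there is a unique solution modulo M = 5 · 3 · 8 = 120.
Solve pairwise, accumulating the modulus:
  Start with x ≡ 3 (mod 5).
  Combine with x ≡ 0 (mod 3): since gcd(5, 3) = 1, we get a unique residue mod 15.
    Write x = 3 + 5·t and substitute into x ≡ 0 (mod 3): 5·t ≡ 0 − 3 = -3 (mod 3).
    Reduce coefficients mod 3: 2·t ≡ 0 (mod 3).
    The inverse of 2 mod 3 is 2 (since 2·2 = 4 = 1·3 + 1), so t ≡ 2·0 = 0 ≡ 0 (mod 3).
    Then x = 3 + 5·0 = 3, valid modulo lcm(5, 3) = 15: x ≡ 3 (mod 15).
  Combine with x ≡ 7 (mod 8): since gcd(15, 8) = 1, we get a unique residue mod 120.
    Write x = 3 + 15·t and substitute into x ≡ 7 (mod 8): 15·t ≡ 7 − 3 = 4 (mod 8).
    Reduce coefficients mod 8: 7·t ≡ 4 (mod 8).
    The inverse of 7 mod 8 is 7 (since 7·7 = 49 = 6·8 + 1), so t ≡ 7·4 = 28 ≡ 4 (mod 8).
    Then x = 3 + 15·4 = 63, valid modulo lcm(15, 8) = 120: x ≡ 63 (mod 120).
Verify: 63 mod 5 = 3 ✓, 63 mod 3 = 0 ✓, 63 mod 8 = 7 ✓.

x ≡ 63 (mod 120).


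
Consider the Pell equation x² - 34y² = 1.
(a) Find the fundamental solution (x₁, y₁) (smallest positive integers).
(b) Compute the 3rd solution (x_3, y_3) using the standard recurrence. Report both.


Step 1: Find the fundamental solution (x₁, y₁) of x² - 34y² = 1.
  Expand √34 as a continued fraction. a₀ = ⌊√34⌋ = 5; iterate m_{k+1} = d_k·a_k − m_k, d_{k+1} = (34 − m_{k+1}²)/d_k, a_{k+1} = ⌊(a₀ + m_{k+1})/d_{k+1}⌋ (starting m₀ = 0, d₀ = 1), with convergents p_k = a_k·p_{k-1} + p_{k-2}, q_k = a_k·q_{k-1} + q_{k-2} (p₋₁ = 1, q₋₁ = 0):
  k = 0: a₀ = 5; p₀/q₀ = 5/1; p₀² − 34·q₀² = 25 − 34 = -9.
  k = 1: m = 5, d = 9, a = ⌊(5 + 5)/9⌋ = 1; p/q = (1·5 + 1)/(1·1 + 0) = 6/1; p² − 34·q² = 36 − 34 = 2.
  k = 2: m = 4, d = 2, a = ⌊(5 + 4)/2⌋ = 4; p/q = (4·6 + 5)/(4·1 + 1) = 29/5; p² − 34·q² = 841 − 850 = -9.
  k = 3: m = 4, d = 9, a = ⌊(5 + 4)/9⌋ = 1; p/q = (1·29 + 6)/(1·5 + 1) = 35/6; p² − 34·q² = 1225 − 1224 = 1.
  The first convergent with p² − 34·q² = 1 gives the fundamental solution (x₁, y₁) = (35, 6).
Step 2: Apply the recurrence (x_{n+1}, y_{n+1}) = (x₁x_n + 34y₁y_n, x₁y_n + y₁x_n) repeatedly.
  From (x_1, y_1) = (35, 6): x_2 = 35·35 + 34·6·6 = 2449; y_2 = 35·6 + 6·35 = 420.
  From (x_2, y_2) = (2449, 420): x_3 = 35·2449 + 34·6·420 = 171395; y_3 = 35·420 + 6·2449 = 29394.
Step 3: Verify x_3² - 34·y_3² = 29376246025 - 29376246024 = 1 (should be 1). ✓

(x_1, y_1) = (35, 6); (x_3, y_3) = (171395, 29394).


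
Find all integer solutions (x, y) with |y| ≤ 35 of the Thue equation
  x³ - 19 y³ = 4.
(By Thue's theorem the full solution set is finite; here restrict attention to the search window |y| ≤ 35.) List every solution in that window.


The equation is x³ - 19y³ = 4. For fixed y, x³ = 19·y³ + 4, so a solution requires the RHS to be a perfect cube.
Strategy: iterate y from -35 to 35, compute RHS = 19·y³ + 4, and check whether it is a (positive or negative) perfect cube.
Check small values of y:
  y = 0: RHS = 4 is not a perfect cube.
  y = 1: RHS = 23 is not a perfect cube.
  y = -1: RHS = -15 is not a perfect cube.
  y = 2: RHS = 156 is not a perfect cube.
  y = -2: RHS = -148 is not a perfect cube.
  y = 3: RHS = 517 is not a perfect cube.
  y = -3: RHS = -509 is not a perfect cube.
Continuing the search up to |y| = 35 finds no solutions either.
No (x, y) in the scanned range satisfies the equation.

No integer solutions with |y| ≤ 35.


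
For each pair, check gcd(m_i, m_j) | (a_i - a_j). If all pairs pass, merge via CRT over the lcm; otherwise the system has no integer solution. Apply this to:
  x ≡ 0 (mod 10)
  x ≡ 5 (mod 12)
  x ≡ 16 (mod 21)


Moduli 10, 12, 21 are not pairwise coprime, so CRT works modulo lcm(m_i) when all pairwise compatibility conditions hold.
Pairwise compatibility: gcd(m_i, m_j) must divide a_i - a_j for every pair.
Merge one congruence at a time:
  Start: x ≡ 0 (mod 10).
  Combine with x ≡ 5 (mod 12): gcd(10, 12) = 2, and 5 - 0 = 5 is NOT divisible by 2.
    ⇒ system is inconsistent (no integer solution).

No solution (the system is inconsistent).


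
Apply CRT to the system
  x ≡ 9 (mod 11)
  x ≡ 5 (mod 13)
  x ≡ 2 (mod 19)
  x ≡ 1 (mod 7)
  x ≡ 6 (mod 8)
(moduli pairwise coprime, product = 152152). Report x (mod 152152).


Product of moduli M = 11 · 13 · 19 · 7 · 8 = 152152.
Merge one congruence at a time:
  Start: x ≡ 9 (mod 11).
  Combine with x ≡ 5 (mod 13); new modulus lcm = 143.
    Write x = 9 + 11·t and substitute into x ≡ 5 (mod 13): 11·t ≡ 5 − 9 = -4 (mod 13).
    Reduce coefficients mod 13: 11·t ≡ 9 (mod 13).
    The inverse of 11 mod 13 is 6 (since 11·6 = 66 = 5·13 + 1), so t ≡ 6·9 = 54 ≡ 2 (mod 13).
    Then x = 9 + 11·2 = 31, valid modulo lcm(11, 13) = 143: x ≡ 31 (mod 143).
  Combine with x ≡ 2 (mod 19); new modulus lcm = 2717.
    Write x = 31 + 143·t and substitute into x ≡ 2 (mod 19): 143·t ≡ 2 − 31 = -29 (mod 19).
    Reduce coefficients mod 19: 10·t ≡ 9 (mod 19).
    The inverse of 10 mod 19 is 2 (since 10·2 = 20 = 1·19 + 1), so t ≡ 2·9 = 18 ≡ 18 (mod 19).
    Then x = 31 + 143·18 = 2605, valid modulo lcm(143, 19) = 2717: x ≡ 2605 (mod 2717).
  Combine with x ≡ 1 (mod 7); new modulus lcm = 19019.
    Write x = 2605 + 2717·t and substitute into x ≡ 1 (mod 7): 2717·t ≡ 1 − 2605 = -2604 (mod 7).
    Reduce coefficients mod 7: 1·t ≡ 0 (mod 7).
    So t ≡ 0 (mod 7).
    Then x = 2605 + 2717·0 = 2605, valid modulo lcm(2717, 7) = 19019: x ≡ 2605 (mod 19019).
  Combine with x ≡ 6 (mod 8); new modulus lcm = 152152.
    Write x = 2605 + 19019·t and substitute into x ≡ 6 (mod 8): 19019·t ≡ 6 − 2605 = -2599 (mod 8).
    Reduce coefficients mod 8: 3·t ≡ 1 (mod 8).
    The inverse of 3 mod 8 is 3 (since 3·3 = 9 = 1·8 + 1), so t ≡ 3·1 = 3 ≡ 3 (mod 8).
    Then x = 2605 + 19019·3 = 59662, valid modulo lcm(19019, 8) = 152152: x ≡ 59662 (mod 152152).
Verify against each original: 59662 mod 11 = 9, 59662 mod 13 = 5, 59662 mod 19 = 2, 59662 mod 7 = 1, 59662 mod 8 = 6.

x ≡ 59662 (mod 152152).


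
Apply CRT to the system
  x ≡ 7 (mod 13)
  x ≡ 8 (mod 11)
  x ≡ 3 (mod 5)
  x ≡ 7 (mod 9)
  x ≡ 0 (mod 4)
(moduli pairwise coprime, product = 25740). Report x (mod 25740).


Product of moduli M = 13 · 11 · 5 · 9 · 4 = 25740.
Merge one congruence at a time:
  Start: x ≡ 7 (mod 13).
  Combine with x ≡ 8 (mod 11); new modulus lcm = 143.
    Write x = 7 + 13·t and substitute into x ≡ 8 (mod 11): 13·t ≡ 8 − 7 = 1 (mod 11).
    Reduce coefficients mod 11: 2·t ≡ 1 (mod 11).
    The inverse of 2 mod 11 is 6 (since 2·6 = 12 = 1·11 + 1), so t ≡ 6·1 = 6 ≡ 6 (mod 11).
    Then x = 7 + 13·6 = 85, valid modulo lcm(13, 11) = 143: x ≡ 85 (mod 143).
  Combine with x ≡ 3 (mod 5); new modulus lcm = 715.
    Write x = 85 + 143·t and substitute into x ≡ 3 (mod 5): 143·t ≡ 3 − 85 = -82 (mod 5).
    Reduce coefficients mod 5: 3·t ≡ 3 (mod 5).
    The inverse of 3 mod 5 is 2 (since 3·2 = 6 = 1·5 + 1), so t ≡ 2·3 = 6 ≡ 1 (mod 5).
    Then x = 85 + 143·1 = 228, valid modulo lcm(143, 5) = 715: x ≡ 228 (mod 715).
  Combine with x ≡ 7 (mod 9); new modulus lcm = 6435.
    Write x = 228 + 715·t and substitute into x ≡ 7 (mod 9): 715·t ≡ 7 − 228 = -221 (mod 9).
    Reduce coefficients mod 9: 4·t ≡ 4 (mod 9).
    The inverse of 4 mod 9 is 7 (since 4·7 = 28 = 3·9 + 1), so t ≡ 7·4 = 28 ≡ 1 (mod 9).
    Then x = 228 + 715·1 = 943, valid modulo lcm(715, 9) = 6435: x ≡ 943 (mod 6435).
  Combine with x ≡ 0 (mod 4); new modulus lcm = 25740.
    Write x = 943 + 6435·t and substitute into x ≡ 0 (mod 4): 6435·t ≡ 0 − 943 = -943 (mod 4).
    Reduce coefficients mod 4: 3·t ≡ 1 (mod 4).
    The inverse of 3 mod 4 is 3 (since 3·3 = 9 = 2·4 + 1), so t ≡ 3·1 = 3 ≡ 3 (mod 4).
    Then x = 943 + 6435·3 = 20248, valid modulo lcm(6435, 4) = 25740: x ≡ 20248 (mod 25740).
Verify against each original: 20248 mod 13 = 7, 20248 mod 11 = 8, 20248 mod 5 = 3, 20248 mod 9 = 7, 20248 mod 4 = 0.

x ≡ 20248 (mod 25740).


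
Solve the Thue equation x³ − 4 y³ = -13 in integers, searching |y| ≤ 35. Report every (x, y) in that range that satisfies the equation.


The equation is x³ - 4y³ = -13. For fixed y, x³ = 4·y³ − 13, so a solution requires the RHS to be a perfect cube.
Strategy: iterate y from -35 to 35, compute RHS = 4·y³ − 13, and check whether it is a (positive or negative) perfect cube.
Check small values of y:
  y = 0: RHS = -13 is not a perfect cube.
  y = 1: RHS = -9 is not a perfect cube.
  y = -1: RHS = -17 is not a perfect cube.
  y = 2: RHS = 19 is not a perfect cube.
  y = -2: RHS = -45 is not a perfect cube.
  y = 3: RHS = 95 is not a perfect cube.
  y = -3: RHS = -121 is not a perfect cube.
Continuing the search up to |y| = 35 finds no solutions either.
No (x, y) in the scanned range satisfies the equation.

No integer solutions with |y| ≤ 35.


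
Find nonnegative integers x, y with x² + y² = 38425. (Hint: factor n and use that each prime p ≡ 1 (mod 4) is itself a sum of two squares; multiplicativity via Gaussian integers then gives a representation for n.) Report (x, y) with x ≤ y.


Step 1: Factor n = 38425 = 5^2 · 29 · 53.
Step 2: Check the mod-4 condition on each prime factor: 5 ≡ 1 (mod 4), exponent 2; 29 ≡ 1 (mod 4), exponent 1; 53 ≡ 1 (mod 4), exponent 1.
All primes ≡ 3 (mod 4) appear to even exponent (or don't appear), so by the two-squares theorem n IS expressible as a sum of two squares.
Step 3: Build a representation. Group n = k² · m with k = 5 and m = 29 · 53 = 1537 (a product of primes ≡ 1 (mod 4)); a representation of m scales to one of n via (k·x)² + (k·y)² = k²(x² + y²). Each prime p ≡ 1 (mod 4) is itself a sum of two squares; find a² by testing p − a² for a perfect square:
  29: 29 − 1² = 28, 29 − 2² = 25 = 5² ⇒ 29 = 2² + 5².
  53: 53 − 1² = 52, 53 − 2² = 49 = 7² ⇒ 53 = 2² + 7².
  Combine using the Brahmagupta–Fibonacci identity (a² + b²)(c² + d²) = (ac − bd)² + (ad + bc)² = (ac + bd)² + (ad − bc)²:
  29 · 53 = 1537: from (2² + 5²)(2² + 7²), take (2·2 − 5·7, 2·7 + 5·2) = (4 − 35, 14 + 10) = (-31, 24); dropping signs (only squares matter) gives (31, 24); check 31² + 24² = 961 + 576 = 1537 ✓.
  Scale by k = 5: (5·31, 5·24) = (155, 120).
Step 4: Order so x ≤ y and verify: 120² + 155² = 14400 + 24025 = 38425 = n. ✓

n = 38425 = 120² + 155² (one valid representation with x ≤ y).


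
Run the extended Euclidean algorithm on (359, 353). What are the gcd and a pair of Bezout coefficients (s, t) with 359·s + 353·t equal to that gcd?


Euclidean algorithm on (359, 353) — divide until remainder is 0:
  359 = 1 · 353 + 6
  353 = 58 · 6 + 5
  6 = 1 · 5 + 1
  5 = 5 · 1 + 0
gcd(359, 353) = 1.
Track Bezout coefficients alongside the remainders: start with r₀ = 359 = a·1 + b·0 (s = 1, t = 0) and r₁ = 353 = a·0 + b·1 (s = 0, t = 1); each new remainder r_{k+1} = r_{k-1} − q_k·r_k inherits s_{k+1} = s_{k-1} − q_k·s_k, t_{k+1} = t_{k-1} − q_k·t_k, so r_k = a·s_k + b·t_k at every step:
  q = 1: r = 6, s = 1 − 1·0 = 1, t = 0 − 1·1 = -1  (check: 359·1 + 353·(-1) = 6)
  q = 58: r = 5, s = 0 − 58·1 = -58, t = 1 − 58·(-1) = 59  (check: 359·(-58) + 353·59 = 5)
  q = 1: r = 1, s = 1 − 1·(-58) = 59, t = -1 − 1·59 = -60  (check: 359·59 + 353·(-60) = 1)
The row with r = 1 (the gcd) gives the Bezout coefficients s = 59, t = -60.
Result: 359 · (59) + 353 · (-60) = 1.

gcd(359, 353) = 1; s = 59, t = -60 (check: 359·59 + 353·(-60) = 1).


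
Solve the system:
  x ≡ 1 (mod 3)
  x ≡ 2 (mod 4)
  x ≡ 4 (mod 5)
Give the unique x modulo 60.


Moduli 3, 4, 5 are pairwise coprime; by CRT there is a unique solution modulo M = 3 · 4 · 5 = 60.
Solve pairwise, accumulating the modulus:
  Start with x ≡ 1 (mod 3).
  Combine with x ≡ 2 (mod 4): since gcd(3, 4) = 1, we get a unique residue mod 12.
    Write x = 1 + 3·t and substitute into x ≡ 2 (mod 4): 3·t ≡ 2 − 1 = 1 (mod 4).
    The inverse of 3 mod 4 is 3 (since 3·3 = 9 = 2·4 + 1), so t ≡ 3·1 = 3 ≡ 3 (mod 4).
    Then x = 1 + 3·3 = 10, valid modulo lcm(3, 4) = 12: x ≡ 10 (mod 12).
  Combine with x ≡ 4 (mod 5): since gcd(12, 5) = 1, we get a unique residue mod 60.
    Write x = 10 + 12·t and substitute into x ≡ 4 (mod 5): 12·t ≡ 4 − 10 = -6 (mod 5).
    Reduce coefficients mod 5: 2·t ≡ 4 (mod 5).
    The inverse of 2 mod 5 is 3 (since 2·3 = 6 = 1·5 + 1), so t ≡ 3·4 = 12 ≡ 2 (mod 5).
    Then x = 10 + 12·2 = 34, valid modulo lcm(12, 5) = 60: x ≡ 34 (mod 60).
Verify: 34 mod 3 = 1 ✓, 34 mod 4 = 2 ✓, 34 mod 5 = 4 ✓.

x ≡ 34 (mod 60).


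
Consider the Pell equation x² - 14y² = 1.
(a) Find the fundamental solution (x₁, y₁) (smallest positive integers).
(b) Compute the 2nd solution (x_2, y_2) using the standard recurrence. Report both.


Step 1: Find the fundamental solution (x₁, y₁) of x² - 14y² = 1.
  Expand √14 as a continued fraction. a₀ = ⌊√14⌋ = 3; iterate m_{k+1} = d_k·a_k − m_k, d_{k+1} = (14 − m_{k+1}²)/d_k, a_{k+1} = ⌊(a₀ + m_{k+1})/d_{k+1}⌋ (starting m₀ = 0, d₀ = 1), with convergents p_k = a_k·p_{k-1} + p_{k-2}, q_k = a_k·q_{k-1} + q_{k-2} (p₋₁ = 1, q₋₁ = 0):
  k = 0: a₀ = 3; p₀/q₀ = 3/1; p₀² − 14·q₀² = 9 − 14 = -5.
  k = 1: m = 3, d = 5, a = ⌊(3 + 3)/5⌋ = 1; p/q = (1·3 + 1)/(1·1 + 0) = 4/1; p² − 14·q² = 16 − 14 = 2.
  k = 2: m = 2, d = 2, a = ⌊(3 + 2)/2⌋ = 2; p/q = (2·4 + 3)/(2·1 + 1) = 11/3; p² − 14·q² = 121 − 126 = -5.
  k = 3: m = 2, d = 5, a = ⌊(3 + 2)/5⌋ = 1; p/q = (1·11 + 4)/(1·3 + 1) = 15/4; p² − 14·q² = 225 − 224 = 1.
  The first convergent with p² − 14·q² = 1 gives the fundamental solution (x₁, y₁) = (15, 4).
Step 2: Apply the recurrence (x_{n+1}, y_{n+1}) = (x₁x_n + 14y₁y_n, x₁y_n + y₁x_n) repeatedly.
  From (x_1, y_1) = (15, 4): x_2 = 15·15 + 14·4·4 = 449; y_2 = 15·4 + 4·15 = 120.
Step 3: Verify x_2² - 14·y_2² = 201601 - 201600 = 1 (should be 1). ✓

(x_1, y_1) = (15, 4); (x_2, y_2) = (449, 120).


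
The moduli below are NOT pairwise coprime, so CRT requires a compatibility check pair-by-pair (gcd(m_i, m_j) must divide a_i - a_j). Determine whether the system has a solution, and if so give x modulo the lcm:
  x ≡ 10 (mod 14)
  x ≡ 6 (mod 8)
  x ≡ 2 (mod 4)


Moduli 14, 8, 4 are not pairwise coprime, so CRT works modulo lcm(m_i) when all pairwise compatibility conditions hold.
Pairwise compatibility: gcd(m_i, m_j) must divide a_i - a_j for every pair.
Merge one congruence at a time:
  Start: x ≡ 10 (mod 14).
  Combine with x ≡ 6 (mod 8): gcd(14, 8) = 2; 6 - 10 = -4, which IS divisible by 2, so compatible.
    Write x = 10 + 14·t and substitute into x ≡ 6 (mod 8): 14·t ≡ 6 − 10 = -4 (mod 8).
    Divide the congruence (and modulus) by g = 2: 7·t ≡ -2 (mod 4).
    Reduce coefficients mod 4: 3·t ≡ 2 (mod 4).
    The inverse of 3 mod 4 is 3 (since 3·3 = 9 = 2·4 + 1), so t ≡ 3·2 = 6 ≡ 2 (mod 4).
    Then x = 10 + 14·2 = 38, valid modulo lcm(14, 8) = 56: x ≡ 38 (mod 56).
  Combine with x ≡ 2 (mod 4): gcd(56, 4) = 4; 2 - 38 = -36, which IS divisible by 4, so compatible.
    Write x = 38 + 56·t and substitute into x ≡ 2 (mod 4): 56·t ≡ 2 − 38 = -36 (mod 4).
    Divide the congruence (and modulus) by g = 4: 14·t ≡ -9 (mod 1).
    Modulo 1 every t works; take t = 0.
    Then x = 38 + 56·0 = 38, valid modulo lcm(56, 4) = 56: x ≡ 38 (mod 56).
Verify: 38 mod 14 = 10, 38 mod 8 = 6, 38 mod 4 = 2.

x ≡ 38 (mod 56).


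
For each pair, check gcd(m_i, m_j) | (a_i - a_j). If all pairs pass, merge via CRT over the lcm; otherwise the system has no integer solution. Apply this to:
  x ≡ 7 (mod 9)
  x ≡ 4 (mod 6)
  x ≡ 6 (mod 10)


Moduli 9, 6, 10 are not pairwise coprime, so CRT works modulo lcm(m_i) when all pairwise compatibility conditions hold.
Pairwise compatibility: gcd(m_i, m_j) must divide a_i - a_j for every pair.
Merge one congruence at a time:
  Start: x ≡ 7 (mod 9).
  Combine with x ≡ 4 (mod 6): gcd(9, 6) = 3; 4 - 7 = -3, which IS divisible by 3, so compatible.
    Write x = 7 + 9·t and substitute into x ≡ 4 (mod 6): 9·t ≡ 4 − 7 = -3 (mod 6).
    Divide the congruence (and modulus) by g = 3: 3·t ≡ -1 (mod 2).
    Reduce coefficients mod 2: 1·t ≡ 1 (mod 2).
    So t ≡ 1 (mod 2).
    Then x = 7 + 9·1 = 16, valid modulo lcm(9, 6) = 18: x ≡ 16 (mod 18).
  Combine with x ≡ 6 (mod 10): gcd(18, 10) = 2; 6 - 16 = -10, which IS divisible by 2, so compatible.
    Write x = 16 + 18·t and substitute into x ≡ 6 (mod 10): 18·t ≡ 6 − 16 = -10 (mod 10).
    Divide the congruence (and modulus) by g = 2: 9·t ≡ -5 (mod 5).
    Reduce coefficients mod 5: 4·t ≡ 0 (mod 5).
    The inverse of 4 mod 5 is 4 (since 4·4 = 16 = 3·5 + 1), so t ≡ 4·0 = 0 ≡ 0 (mod 5).
    Then x = 16 + 18·0 = 16, valid modulo lcm(18, 10) = 90: x ≡ 16 (mod 90).
Verify: 16 mod 9 = 7, 16 mod 6 = 4, 16 mod 10 = 6.

x ≡ 16 (mod 90).


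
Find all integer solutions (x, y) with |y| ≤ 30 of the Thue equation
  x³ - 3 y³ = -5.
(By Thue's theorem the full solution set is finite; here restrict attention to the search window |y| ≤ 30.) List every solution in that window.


The equation is x³ - 3y³ = -5. For fixed y, x³ = 3·y³ − 5, so a solution requires the RHS to be a perfect cube.
Strategy: iterate y from -30 to 30, compute RHS = 3·y³ − 5, and check whether it is a (positive or negative) perfect cube.
Check small values of y:
  y = 0: RHS = -5 is not a perfect cube.
  y = 1: RHS = -2 is not a perfect cube.
  y = -1: RHS = -8 = (-2)³ ⇒ x = -2 works.
  y = 2: RHS = 19 is not a perfect cube.
  y = -2: RHS = -29 is not a perfect cube.
  y = 3: RHS = 76 is not a perfect cube.
  y = -3: RHS = -86 is not a perfect cube.
Continuing the search up to |y| = 30 finds no further solutions beyond those listed.
Collected solutions: (-2, -1).

Solutions (with |y| ≤ 30): (-2, -1).


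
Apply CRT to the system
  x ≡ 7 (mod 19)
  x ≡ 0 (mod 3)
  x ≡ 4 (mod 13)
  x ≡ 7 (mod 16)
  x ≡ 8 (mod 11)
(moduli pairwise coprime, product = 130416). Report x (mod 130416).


Product of moduli M = 19 · 3 · 13 · 16 · 11 = 130416.
Merge one congruence at a time:
  Start: x ≡ 7 (mod 19).
  Combine with x ≡ 0 (mod 3); new modulus lcm = 57.
    Write x = 7 + 19·t and substitute into x ≡ 0 (mod 3): 19·t ≡ 0 − 7 = -7 (mod 3).
    Reduce coefficients mod 3: 1·t ≡ 2 (mod 3).
    So t ≡ 2 (mod 3).
    Then x = 7 + 19·2 = 45, valid modulo lcm(19, 3) = 57: x ≡ 45 (mod 57).
  Combine with x ≡ 4 (mod 13); new modulus lcm = 741.
    Write x = 45 + 57·t and substitute into x ≡ 4 (mod 13): 57·t ≡ 4 − 45 = -41 (mod 13).
    Reduce coefficients mod 13: 5·t ≡ 11 (mod 13).
    The inverse of 5 mod 13 is 8 (since 5·8 = 40 = 3·13 + 1), so t ≡ 8·11 = 88 ≡ 10 (mod 13).
    Then x = 45 + 57·10 = 615, valid modulo lcm(57, 13) = 741: x ≡ 615 (mod 741).
  Combine with x ≡ 7 (mod 16); new modulus lcm = 11856.
    Write x = 615 + 741·t and substitute into x ≡ 7 (mod 16): 741·t ≡ 7 − 615 = -608 (mod 16).
    Reduce coefficients mod 16: 5·t ≡ 0 (mod 16).
    The inverse of 5 mod 16 is 13 (since 5·13 = 65 = 4·16 + 1), so t ≡ 13·0 = 0 ≡ 0 (mod 16).
    Then x = 615 + 741·0 = 615, valid modulo lcm(741, 16) = 11856: x ≡ 615 (mod 11856).
  Combine with x ≡ 8 (mod 11); new modulus lcm = 130416.
    Write x = 615 + 11856·t and substitute into x ≡ 8 (mod 11): 11856·t ≡ 8 − 615 = -607 (mod 11).
    Reduce coefficients mod 11: 9·t ≡ 9 (mod 11).
    The inverse of 9 mod 11 is 5 (since 9·5 = 45 = 4·11 + 1), so t ≡ 5·9 = 45 ≡ 1 (mod 11).
    Then x = 615 + 11856·1 = 12471, valid modulo lcm(11856, 11) = 130416: x ≡ 12471 (mod 130416).
Verify against each original: 12471 mod 19 = 7, 12471 mod 3 = 0, 12471 mod 13 = 4, 12471 mod 16 = 7, 12471 mod 11 = 8.

x ≡ 12471 (mod 130416).
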